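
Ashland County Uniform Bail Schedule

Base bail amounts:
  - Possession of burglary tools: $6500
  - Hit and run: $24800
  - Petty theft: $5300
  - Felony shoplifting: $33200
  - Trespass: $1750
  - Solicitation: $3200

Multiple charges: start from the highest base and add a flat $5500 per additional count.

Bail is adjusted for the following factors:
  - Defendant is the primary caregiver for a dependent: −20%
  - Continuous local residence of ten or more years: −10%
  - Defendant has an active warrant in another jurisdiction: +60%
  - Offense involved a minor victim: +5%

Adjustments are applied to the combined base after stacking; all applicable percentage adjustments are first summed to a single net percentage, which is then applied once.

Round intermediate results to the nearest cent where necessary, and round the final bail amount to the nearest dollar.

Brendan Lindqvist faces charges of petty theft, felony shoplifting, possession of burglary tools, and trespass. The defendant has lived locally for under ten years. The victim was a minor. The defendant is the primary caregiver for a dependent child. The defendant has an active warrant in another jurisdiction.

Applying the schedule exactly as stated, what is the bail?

Base amounts from the schedule: petty theft $5300; felony shoplifting $33200; possession of burglary tools $6500; trespass $1750.
Stacking rule: highest base plus $5500 per additional charge. Highest is felony shoplifting at $33200; 3 additional charges → +$16500. Combined base = $49700.
Net percentage adjustment: −20% +60% +5% = +45%. $49700 × 1.45 = $72065.

$72065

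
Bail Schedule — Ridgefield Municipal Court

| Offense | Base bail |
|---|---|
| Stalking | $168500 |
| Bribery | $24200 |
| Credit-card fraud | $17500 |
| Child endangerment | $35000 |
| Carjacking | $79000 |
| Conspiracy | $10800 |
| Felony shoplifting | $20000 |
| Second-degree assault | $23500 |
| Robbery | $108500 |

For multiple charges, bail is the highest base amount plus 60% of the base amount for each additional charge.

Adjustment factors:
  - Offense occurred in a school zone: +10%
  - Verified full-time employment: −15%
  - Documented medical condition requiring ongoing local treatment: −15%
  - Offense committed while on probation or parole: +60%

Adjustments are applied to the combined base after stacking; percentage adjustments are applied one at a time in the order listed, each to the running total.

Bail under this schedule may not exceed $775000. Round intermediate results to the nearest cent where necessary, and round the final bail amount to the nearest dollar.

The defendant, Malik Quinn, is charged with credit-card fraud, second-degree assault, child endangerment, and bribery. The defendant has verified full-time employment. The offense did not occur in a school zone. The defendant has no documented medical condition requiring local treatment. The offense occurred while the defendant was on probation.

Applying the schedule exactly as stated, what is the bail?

$100803

Base amounts from the schedule: credit-card fraud $17500; second-degree assault $23500; child endangerment $35000; bribery $24200.
Stacking rule: highest base plus 60% of each additional charge. Highest is child endangerment at $35000. Additional: $17500 × 60% = $10500; $23500 × 60% = $14100; $24200 × 60% = $14520. Combined base = $35000 + $39120 = $74120.
Verified full-time employment (−15%): $74120 × 0.85 = $63002.
Offense committed while on probation or parole (+60%): $63002 × 1.6 = $100803.20.
$100803.20 is within the $775000 maximum.
Rounded to the nearest dollar: $100803.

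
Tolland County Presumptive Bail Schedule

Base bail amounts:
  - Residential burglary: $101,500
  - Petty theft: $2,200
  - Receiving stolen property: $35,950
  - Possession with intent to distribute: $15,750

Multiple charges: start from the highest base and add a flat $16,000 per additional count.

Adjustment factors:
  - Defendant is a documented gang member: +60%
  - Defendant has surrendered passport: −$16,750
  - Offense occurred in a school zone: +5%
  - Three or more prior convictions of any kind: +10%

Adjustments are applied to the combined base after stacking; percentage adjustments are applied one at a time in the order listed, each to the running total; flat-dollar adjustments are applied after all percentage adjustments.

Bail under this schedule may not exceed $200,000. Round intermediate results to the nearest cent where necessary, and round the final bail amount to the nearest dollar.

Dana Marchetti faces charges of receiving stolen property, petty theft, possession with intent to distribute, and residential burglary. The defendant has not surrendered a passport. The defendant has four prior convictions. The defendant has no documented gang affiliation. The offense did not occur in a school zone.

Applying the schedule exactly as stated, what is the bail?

Base amounts from the schedule: receiving stolen property $35,950; petty theft $2,200; possession with intent to distribute $15,750; residential burglary $101,500.
Stacking rule: highest base plus $16,000 per additional charge. Highest is residential burglary at $101,500; 3 additional charges → +$48,000. Combined base = $149,500.
Three or more prior convictions of any kind (+10%): $149,500 × 1.1 = $164,450.
$164,450 is within the $200,000 maximum.

$164,450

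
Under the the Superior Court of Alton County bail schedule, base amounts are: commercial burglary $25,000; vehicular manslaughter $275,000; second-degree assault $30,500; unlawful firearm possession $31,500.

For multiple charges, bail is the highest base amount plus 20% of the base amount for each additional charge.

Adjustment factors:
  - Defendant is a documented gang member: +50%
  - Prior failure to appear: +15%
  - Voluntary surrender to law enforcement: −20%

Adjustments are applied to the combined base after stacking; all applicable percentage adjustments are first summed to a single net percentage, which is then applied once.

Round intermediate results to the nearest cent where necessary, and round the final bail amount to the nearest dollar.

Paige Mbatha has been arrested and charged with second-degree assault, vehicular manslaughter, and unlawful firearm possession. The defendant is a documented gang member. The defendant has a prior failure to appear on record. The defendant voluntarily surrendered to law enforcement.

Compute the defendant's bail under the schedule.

Base amounts from the schedule: second-degree assault $30,500; vehicular manslaughter $275,000; unlawful firearm possession $31,500.
Stacking rule: highest base plus 20% of each additional charge. Highest is vehicular manslaughter at $275,000. Additional: $30,500 × 20% = $6,100; $31,500 × 20% = $6,300. Combined base = $275,000 + $12,400 = $287,400.
Net percentage adjustment: +50% +15% −20% = +45%. $287,400 × 1.45 = $416,730.

$416,730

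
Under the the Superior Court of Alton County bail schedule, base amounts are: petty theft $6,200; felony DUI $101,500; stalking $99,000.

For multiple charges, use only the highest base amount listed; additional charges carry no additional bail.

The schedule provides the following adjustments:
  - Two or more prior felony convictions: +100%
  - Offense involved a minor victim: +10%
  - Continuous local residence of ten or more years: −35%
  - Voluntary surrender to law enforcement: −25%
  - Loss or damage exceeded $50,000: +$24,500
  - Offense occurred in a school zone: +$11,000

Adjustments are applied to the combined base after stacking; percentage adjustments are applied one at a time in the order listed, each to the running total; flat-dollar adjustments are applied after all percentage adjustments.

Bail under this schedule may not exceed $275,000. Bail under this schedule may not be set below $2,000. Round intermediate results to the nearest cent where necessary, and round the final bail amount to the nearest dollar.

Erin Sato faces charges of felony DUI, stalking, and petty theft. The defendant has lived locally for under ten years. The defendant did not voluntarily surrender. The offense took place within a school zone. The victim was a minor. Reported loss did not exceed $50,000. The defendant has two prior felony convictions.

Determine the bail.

$234,300

Base amounts from the schedule: felony DUI $101,500; stalking $99,000; petty theft $6,200.
Stacking rule: use the highest base only. Highest is felony DUI at $101,500. Combined base = $101,500.
Two or more prior felony convictions (+100%): $101,500 × 2 = $203,000.
Offense involved a minor victim (+10%): $203,000 × 1.1 = $223,300.
Offense occurred in a school zone (+$11,000 flat): $223,300 + $11,000 = $234,300.
$234,300 is within the $275,000 maximum.
$234,300 is at or above the $2,000 minimum.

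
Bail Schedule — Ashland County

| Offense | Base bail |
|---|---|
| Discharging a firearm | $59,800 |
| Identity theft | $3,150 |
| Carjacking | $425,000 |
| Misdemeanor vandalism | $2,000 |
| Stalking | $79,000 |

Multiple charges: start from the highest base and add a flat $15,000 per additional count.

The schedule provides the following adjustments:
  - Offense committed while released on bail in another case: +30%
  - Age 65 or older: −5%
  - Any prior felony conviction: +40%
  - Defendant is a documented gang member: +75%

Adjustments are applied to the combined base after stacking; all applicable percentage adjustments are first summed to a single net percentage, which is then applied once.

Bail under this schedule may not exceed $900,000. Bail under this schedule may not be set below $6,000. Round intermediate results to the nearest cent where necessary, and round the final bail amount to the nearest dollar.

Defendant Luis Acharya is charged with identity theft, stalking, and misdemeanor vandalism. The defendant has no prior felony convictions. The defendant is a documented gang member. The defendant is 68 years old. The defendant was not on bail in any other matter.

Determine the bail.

Base amounts from the schedule: identity theft $3,150; stalking $79,000; misdemeanor vandalism $2,000.
Stacking rule: highest base plus $15,000 per additional charge. Highest is stalking at $79,000; 2 additional charges → +$30,000. Combined base = $109,000.
Net percentage adjustment: −5% +75% = +70%. $109,000 × 1.7 = $185,300.
$185,300 is within the $900,000 maximum.
$185,300 is at or above the $6,000 minimum.

$185,300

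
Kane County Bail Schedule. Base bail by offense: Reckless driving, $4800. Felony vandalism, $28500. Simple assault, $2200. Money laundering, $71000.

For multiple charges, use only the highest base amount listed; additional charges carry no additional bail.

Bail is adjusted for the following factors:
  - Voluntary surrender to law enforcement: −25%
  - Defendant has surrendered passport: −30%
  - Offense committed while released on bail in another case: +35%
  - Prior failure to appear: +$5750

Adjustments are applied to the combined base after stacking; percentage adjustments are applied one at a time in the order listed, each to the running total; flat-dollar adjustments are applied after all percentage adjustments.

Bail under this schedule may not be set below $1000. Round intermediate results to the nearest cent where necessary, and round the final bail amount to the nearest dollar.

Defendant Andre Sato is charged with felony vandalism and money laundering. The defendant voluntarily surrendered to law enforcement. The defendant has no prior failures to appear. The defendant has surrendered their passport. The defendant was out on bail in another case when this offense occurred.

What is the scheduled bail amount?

Base amounts from the schedule: felony vandalism $28500; money laundering $71000.
Stacking rule: use the highest base only. Highest is money laundering at $71000. Combined base = $71000.
Voluntary surrender to law enforcement (−25%): $71000 × 0.75 = $53250.
Defendant has surrendered passport (−30%): $53250 × 0.7 = $37275.
Offense committed while released on bail in another case (+35%): $37275 × 1.35 = $50321.25.
$50321.25 is at or above the $1000 minimum.
Rounded to the nearest dollar: $50321.

$50321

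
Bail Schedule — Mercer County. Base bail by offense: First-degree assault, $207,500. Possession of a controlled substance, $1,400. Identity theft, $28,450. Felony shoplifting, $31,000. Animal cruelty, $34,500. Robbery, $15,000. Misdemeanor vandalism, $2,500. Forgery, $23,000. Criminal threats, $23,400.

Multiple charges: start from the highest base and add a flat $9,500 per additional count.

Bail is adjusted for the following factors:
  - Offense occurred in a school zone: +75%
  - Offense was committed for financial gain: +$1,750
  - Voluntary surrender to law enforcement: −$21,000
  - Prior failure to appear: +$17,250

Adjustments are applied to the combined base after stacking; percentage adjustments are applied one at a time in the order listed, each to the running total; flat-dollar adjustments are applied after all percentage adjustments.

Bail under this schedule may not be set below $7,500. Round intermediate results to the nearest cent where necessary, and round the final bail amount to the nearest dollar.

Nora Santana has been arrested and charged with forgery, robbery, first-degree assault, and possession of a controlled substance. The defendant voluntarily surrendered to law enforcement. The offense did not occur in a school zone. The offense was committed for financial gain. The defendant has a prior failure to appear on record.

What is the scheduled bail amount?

Base amounts from the schedule: forgery $23,000; robbery $15,000; first-degree assault $207,500; possession of a controlled substance $1,400.
Stacking rule: highest base plus $9,500 per additional charge. Highest is first-degree assault at $207,500; 3 additional charges → +$28,500. Combined base = $236,000.
Offense was committed for financial gain (+$1,750 flat): $236,000 + $1,750 = $237,750.
Voluntary surrender to law enforcement (−$21,000 flat): $237,750 − $21,000 = $216,750.
Prior failure to appear (+$17,250 flat): $216,750 + $17,250 = $234,000.
$234,000 is at or above the $7,500 minimum.

$234,000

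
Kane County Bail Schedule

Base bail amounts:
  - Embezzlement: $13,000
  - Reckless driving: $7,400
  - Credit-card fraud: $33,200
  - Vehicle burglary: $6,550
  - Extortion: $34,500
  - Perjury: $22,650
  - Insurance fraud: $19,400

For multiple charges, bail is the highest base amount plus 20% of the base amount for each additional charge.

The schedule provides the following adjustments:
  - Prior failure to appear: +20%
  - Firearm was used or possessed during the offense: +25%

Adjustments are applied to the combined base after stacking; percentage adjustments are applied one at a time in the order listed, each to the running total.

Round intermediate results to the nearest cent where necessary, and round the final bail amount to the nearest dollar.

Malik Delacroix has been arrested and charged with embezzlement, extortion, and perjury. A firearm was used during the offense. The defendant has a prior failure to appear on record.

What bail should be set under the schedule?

$62,445

Base amounts from the schedule: embezzlement $13,000; extortion $34,500; perjury $22,650.
Stacking rule: highest base plus 20% of each additional charge. Highest is extortion at $34,500. Additional: $13,000 × 20% = $2,600; $22,650 × 20% = $4,530. Combined base = $34,500 + $7,130 = $41,630.
Prior failure to appear (+20%): $41,630 × 1.2 = $49,956.
Firearm was used or possessed during the offense (+25%): $49,956 × 1.25 = $62,445.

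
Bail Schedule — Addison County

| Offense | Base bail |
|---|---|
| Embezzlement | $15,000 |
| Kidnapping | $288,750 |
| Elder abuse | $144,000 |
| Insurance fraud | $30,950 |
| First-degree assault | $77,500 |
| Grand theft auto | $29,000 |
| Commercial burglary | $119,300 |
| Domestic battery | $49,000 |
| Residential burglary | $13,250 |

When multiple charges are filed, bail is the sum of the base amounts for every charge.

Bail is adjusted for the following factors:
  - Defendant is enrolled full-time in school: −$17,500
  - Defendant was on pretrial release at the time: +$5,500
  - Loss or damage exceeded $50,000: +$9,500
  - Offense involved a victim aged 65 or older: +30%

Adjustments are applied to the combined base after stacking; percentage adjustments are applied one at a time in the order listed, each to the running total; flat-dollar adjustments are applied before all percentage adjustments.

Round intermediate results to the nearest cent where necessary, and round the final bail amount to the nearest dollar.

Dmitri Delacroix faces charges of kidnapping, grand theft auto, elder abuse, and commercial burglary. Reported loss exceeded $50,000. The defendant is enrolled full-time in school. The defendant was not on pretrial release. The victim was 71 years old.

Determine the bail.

Base amounts from the schedule: kidnapping $288,750; grand theft auto $29,000; elder abuse $144,000; commercial burglary $119,300.
Stacking rule: sum of all bases. $288,750 + $29,000 + $144,000 + $119,300 = $581,050.
Defendant is enrolled full-time in school (−$17,500 flat): $581,050 − $17,500 = $563,550.
Loss or damage exceeded $50,000 (+$9,500 flat): $563,550 + $9,500 = $573,050.
Offense involved a victim aged 65 or older (+30%): $573,050 × 1.3 = $744,965.

$744,965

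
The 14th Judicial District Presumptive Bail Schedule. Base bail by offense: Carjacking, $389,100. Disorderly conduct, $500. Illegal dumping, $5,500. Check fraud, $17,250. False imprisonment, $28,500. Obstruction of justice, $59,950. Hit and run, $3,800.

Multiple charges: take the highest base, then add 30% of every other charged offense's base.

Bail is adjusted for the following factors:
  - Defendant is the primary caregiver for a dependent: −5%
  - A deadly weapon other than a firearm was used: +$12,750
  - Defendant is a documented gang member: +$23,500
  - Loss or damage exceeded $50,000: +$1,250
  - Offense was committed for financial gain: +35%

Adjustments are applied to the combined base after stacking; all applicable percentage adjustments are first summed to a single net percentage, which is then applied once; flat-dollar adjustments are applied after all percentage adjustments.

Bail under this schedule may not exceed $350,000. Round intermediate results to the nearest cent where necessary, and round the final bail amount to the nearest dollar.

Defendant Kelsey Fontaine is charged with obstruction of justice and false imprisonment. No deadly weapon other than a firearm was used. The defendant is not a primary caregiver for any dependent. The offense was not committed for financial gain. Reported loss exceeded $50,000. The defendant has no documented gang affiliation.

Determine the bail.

$69,750

Base amounts from the schedule: obstruction of justice $59,950; false imprisonment $28,500.
Stacking rule: highest base plus 30% of each additional charge. Highest is obstruction of justice at $59,950. Additional: $28,500 × 30% = $8,550. Combined base = $59,950 + $8,550 = $68,500.
Loss or damage exceeded $50,000 (+$1,250 flat): $68,500 + $1,250 = $69,750.
$69,750 is within the $350,000 maximum.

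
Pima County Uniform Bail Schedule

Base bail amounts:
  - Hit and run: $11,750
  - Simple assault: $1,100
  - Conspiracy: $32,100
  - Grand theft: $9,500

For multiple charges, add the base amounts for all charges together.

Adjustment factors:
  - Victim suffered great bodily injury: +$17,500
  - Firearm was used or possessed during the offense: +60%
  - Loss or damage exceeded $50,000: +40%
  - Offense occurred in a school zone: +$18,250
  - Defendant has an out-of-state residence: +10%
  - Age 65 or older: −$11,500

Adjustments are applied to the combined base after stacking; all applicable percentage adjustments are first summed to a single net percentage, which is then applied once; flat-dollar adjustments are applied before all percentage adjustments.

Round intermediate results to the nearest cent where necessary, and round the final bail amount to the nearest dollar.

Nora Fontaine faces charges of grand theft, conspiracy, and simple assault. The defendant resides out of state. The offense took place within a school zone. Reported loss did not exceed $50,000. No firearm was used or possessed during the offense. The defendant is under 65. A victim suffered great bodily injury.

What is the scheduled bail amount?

$86,295

Base amounts from the schedule: grand theft $9,500; conspiracy $32,100; simple assault $1,100.
Stacking rule: sum of all bases. $9,500 + $32,100 + $1,100 = $42,700.
Victim suffered great bodily injury (+$17,500 flat): $42,700 + $17,500 = $60,200.
Offense occurred in a school zone (+$18,250 flat): $60,200 + $18,250 = $78,450.
Defendant has an out-of-state residence (+10%): $78,450 × 1.1 = $86,295.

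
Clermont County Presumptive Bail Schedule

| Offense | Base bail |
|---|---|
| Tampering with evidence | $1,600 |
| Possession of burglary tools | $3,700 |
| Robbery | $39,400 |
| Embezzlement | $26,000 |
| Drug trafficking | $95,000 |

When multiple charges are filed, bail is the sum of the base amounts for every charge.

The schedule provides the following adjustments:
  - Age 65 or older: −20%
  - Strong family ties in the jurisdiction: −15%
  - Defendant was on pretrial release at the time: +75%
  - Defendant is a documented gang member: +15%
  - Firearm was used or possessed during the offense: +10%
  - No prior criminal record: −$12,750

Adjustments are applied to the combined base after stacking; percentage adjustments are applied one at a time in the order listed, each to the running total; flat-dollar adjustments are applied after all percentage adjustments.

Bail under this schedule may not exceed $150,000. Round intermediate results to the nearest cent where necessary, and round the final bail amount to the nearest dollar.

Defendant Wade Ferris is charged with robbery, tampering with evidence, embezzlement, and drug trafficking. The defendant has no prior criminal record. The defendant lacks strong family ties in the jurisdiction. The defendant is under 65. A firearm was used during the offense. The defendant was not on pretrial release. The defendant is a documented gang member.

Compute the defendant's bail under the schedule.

$150,000

Base amounts from the schedule: robbery $39,400; tampering with evidence $1,600; embezzlement $26,000; drug trafficking $95,000.
Stacking rule: sum of all bases. $39,400 + $1,600 + $26,000 + $95,000 = $162,000.
Defendant is a documented gang member (+15%): $162,000 × 1.15 = $186,300.
Firearm was used or possessed during the offense (+10%): $186,300 × 1.1 = $204,930.
No prior criminal record (−$12,750 flat): $204,930 − $12,750 = $192,180.
Result $192,180 exceeds the maximum of $150,000; bail is capped at $150,000.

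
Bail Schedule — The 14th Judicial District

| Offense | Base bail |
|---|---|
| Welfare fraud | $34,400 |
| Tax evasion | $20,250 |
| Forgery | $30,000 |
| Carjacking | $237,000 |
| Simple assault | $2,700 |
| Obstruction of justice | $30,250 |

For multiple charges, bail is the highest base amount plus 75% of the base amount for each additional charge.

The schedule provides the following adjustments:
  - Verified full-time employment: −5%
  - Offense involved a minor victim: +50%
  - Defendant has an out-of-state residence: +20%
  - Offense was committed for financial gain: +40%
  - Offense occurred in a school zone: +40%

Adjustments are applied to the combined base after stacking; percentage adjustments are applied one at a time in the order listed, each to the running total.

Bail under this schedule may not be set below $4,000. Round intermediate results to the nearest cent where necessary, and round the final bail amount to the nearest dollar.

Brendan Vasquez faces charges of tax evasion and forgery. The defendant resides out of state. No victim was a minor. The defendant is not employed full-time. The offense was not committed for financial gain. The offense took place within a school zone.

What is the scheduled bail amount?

Base amounts from the schedule: tax evasion $20,250; forgery $30,000.
Stacking rule: highest base plus 75% of each additional charge. Highest is forgery at $30,000. Additional: $20,250 × 75% = $15,187.50. Combined base = $30,000 + $15,187.50 = $45,187.50.
Defendant has an out-of-state residence (+20%): $45,187.50 × 1.2 = $54,225.
Offense occurred in a school zone (+40%): $54,225 × 1.4 = $75,915.
$75,915 is at or above the $4,000 minimum.

$75,915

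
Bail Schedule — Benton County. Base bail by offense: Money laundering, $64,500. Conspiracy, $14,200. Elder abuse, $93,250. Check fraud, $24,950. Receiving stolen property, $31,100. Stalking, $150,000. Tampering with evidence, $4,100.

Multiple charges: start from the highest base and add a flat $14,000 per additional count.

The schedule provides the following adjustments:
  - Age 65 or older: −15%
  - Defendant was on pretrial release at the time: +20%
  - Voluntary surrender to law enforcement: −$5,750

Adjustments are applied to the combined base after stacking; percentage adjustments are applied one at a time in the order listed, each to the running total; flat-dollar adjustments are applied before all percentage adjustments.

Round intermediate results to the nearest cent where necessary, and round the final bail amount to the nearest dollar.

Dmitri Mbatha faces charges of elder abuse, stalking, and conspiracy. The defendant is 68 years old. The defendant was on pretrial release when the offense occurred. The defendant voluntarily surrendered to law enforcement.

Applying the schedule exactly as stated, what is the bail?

$175,695

Base amounts from the schedule: elder abuse $93,250; stalking $150,000; conspiracy $14,200.
Stacking rule: highest base plus $14,000 per additional charge. Highest is stalking at $150,000; 2 additional charges → +$28,000. Combined base = $178,000.
Voluntary surrender to law enforcement (−$5,750 flat): $178,000 − $5,750 = $172,250.
Age 65 or older (−15%): $172,250 × 0.85 = $146,412.50.
Defendant was on pretrial release at the time (+20%): $146,412.50 × 1.2 = $175,695.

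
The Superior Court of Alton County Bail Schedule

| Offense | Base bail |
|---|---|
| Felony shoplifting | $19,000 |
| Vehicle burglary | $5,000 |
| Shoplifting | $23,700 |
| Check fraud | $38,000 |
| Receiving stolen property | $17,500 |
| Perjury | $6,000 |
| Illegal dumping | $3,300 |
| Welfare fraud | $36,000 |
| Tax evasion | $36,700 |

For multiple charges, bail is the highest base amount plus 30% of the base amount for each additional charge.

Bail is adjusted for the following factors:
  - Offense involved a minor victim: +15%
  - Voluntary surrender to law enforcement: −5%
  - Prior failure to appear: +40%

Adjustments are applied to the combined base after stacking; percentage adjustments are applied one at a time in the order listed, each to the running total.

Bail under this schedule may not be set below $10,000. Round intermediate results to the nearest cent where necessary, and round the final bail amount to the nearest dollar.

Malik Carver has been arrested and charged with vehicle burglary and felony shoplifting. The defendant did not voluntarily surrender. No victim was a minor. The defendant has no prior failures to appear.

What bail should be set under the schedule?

$20,500

Base amounts from the schedule: vehicle burglary $5,000; felony shoplifting $19,000.
Stacking rule: highest base plus 30% of each additional charge. Highest is felony shoplifting at $19,000. Additional: $5,000 × 30% = $1,500. Combined base = $19,000 + $1,500 = $20,500.
No adjustment factors apply to this defendant.
$20,500 is at or above the $10,000 minimum.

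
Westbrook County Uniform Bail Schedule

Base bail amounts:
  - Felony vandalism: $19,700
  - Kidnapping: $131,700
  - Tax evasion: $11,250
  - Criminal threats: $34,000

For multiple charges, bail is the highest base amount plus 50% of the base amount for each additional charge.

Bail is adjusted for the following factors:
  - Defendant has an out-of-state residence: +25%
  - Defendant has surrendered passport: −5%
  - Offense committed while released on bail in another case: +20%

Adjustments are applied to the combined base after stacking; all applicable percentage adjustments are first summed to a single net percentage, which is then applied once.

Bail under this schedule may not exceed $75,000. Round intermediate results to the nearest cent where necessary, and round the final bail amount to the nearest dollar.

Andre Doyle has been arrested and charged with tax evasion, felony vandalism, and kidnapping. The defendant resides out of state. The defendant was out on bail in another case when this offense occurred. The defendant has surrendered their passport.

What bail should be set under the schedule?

$75,000

Base amounts from the schedule: tax evasion $11,250; felony vandalism $19,700; kidnapping $131,700.
Stacking rule: highest base plus 50% of each additional charge. Highest is kidnapping at $131,700. Additional: $11,250 × 50% = $5,625; $19,700 × 50% = $9,850. Combined base = $131,700 + $15,475 = $147,175.
Net percentage adjustment: +25% −5% +20% = +40%. $147,175 × 1.4 = $206,045.
Result $206,045 exceeds the maximum of $75,000; bail is capped at $75,000.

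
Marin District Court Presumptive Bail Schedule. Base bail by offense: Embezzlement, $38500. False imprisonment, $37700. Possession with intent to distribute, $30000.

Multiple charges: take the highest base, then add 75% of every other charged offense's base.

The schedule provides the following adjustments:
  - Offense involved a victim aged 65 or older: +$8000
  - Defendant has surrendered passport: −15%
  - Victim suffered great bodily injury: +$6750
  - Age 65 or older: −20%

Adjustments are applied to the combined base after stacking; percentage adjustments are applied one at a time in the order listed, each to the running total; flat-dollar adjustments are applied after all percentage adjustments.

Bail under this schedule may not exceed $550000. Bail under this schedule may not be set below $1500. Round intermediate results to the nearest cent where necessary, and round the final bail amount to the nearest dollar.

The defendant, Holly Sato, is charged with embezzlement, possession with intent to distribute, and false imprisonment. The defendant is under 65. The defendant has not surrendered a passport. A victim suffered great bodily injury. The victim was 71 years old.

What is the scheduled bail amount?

$104025

Base amounts from the schedule: embezzlement $38500; possession with intent to distribute $30000; false imprisonment $37700.
Stacking rule: highest base plus 75% of each additional charge. Highest is embezzlement at $38500. Additional: $30000 × 75% = $22500; $37700 × 75% = $28275. Combined base = $38500 + $50775 = $89275.
Offense involved a victim aged 65 or older (+$8000 flat): $89275 + $8000 = $97275.
Victim suffered great bodily injury (+$6750 flat): $97275 + $6750 = $104025.
$104025 is within the $550000 maximum.
$104025 is at or above the $1500 minimum.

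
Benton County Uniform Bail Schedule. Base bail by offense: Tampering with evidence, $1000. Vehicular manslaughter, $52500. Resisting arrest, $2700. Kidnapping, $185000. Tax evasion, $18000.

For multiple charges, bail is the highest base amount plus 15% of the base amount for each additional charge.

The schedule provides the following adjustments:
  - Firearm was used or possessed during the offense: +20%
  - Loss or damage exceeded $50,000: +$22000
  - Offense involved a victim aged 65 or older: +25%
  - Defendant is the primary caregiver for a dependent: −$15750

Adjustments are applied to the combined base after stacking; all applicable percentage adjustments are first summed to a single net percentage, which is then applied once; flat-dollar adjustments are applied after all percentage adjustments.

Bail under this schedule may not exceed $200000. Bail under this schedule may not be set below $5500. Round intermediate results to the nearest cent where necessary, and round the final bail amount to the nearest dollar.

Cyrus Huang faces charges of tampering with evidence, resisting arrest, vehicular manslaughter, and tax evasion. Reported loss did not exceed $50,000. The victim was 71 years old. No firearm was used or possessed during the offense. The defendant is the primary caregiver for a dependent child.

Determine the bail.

Base amounts from the schedule: tampering with evidence $1000; resisting arrest $2700; vehicular manslaughter $52500; tax evasion $18000.
Stacking rule: highest base plus 15% of each additional charge. Highest is vehicular manslaughter at $52500. Additional: $1000 × 15% = $150; $2700 × 15% = $405; $18000 × 15% = $2700. Combined base = $52500 + $3255 = $55755.
Offense involved a victim aged 65 or older (+25%): $55755 × 1.25 = $69693.75.
Defendant is the primary caregiver for a dependent (−$15750 flat): $69693.75 − $15750 = $53943.75.
$53943.75 is within the $200000 maximum.
$53943.75 is at or above the $5500 minimum.
Rounded to the nearest dollar: $53944.

$53944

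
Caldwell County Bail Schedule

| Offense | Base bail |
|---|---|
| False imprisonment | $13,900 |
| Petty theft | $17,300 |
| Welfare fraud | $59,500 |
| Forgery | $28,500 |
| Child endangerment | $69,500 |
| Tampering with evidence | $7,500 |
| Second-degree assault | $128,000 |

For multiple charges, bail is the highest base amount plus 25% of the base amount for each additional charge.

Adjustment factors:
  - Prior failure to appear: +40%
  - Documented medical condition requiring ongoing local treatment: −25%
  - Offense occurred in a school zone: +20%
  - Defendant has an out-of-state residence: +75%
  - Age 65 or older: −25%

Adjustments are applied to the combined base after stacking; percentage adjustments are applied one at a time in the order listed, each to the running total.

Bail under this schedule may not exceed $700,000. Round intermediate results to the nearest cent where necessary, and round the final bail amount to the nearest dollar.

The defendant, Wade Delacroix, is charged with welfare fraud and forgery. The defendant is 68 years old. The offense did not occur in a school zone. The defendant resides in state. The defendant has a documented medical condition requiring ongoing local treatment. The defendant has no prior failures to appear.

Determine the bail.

Base amounts from the schedule: welfare fraud $59,500; forgery $28,500.
Stacking rule: highest base plus 25% of each additional charge. Highest is welfare fraud at $59,500. Additional: $28,500 × 25% = $7,125. Combined base = $59,500 + $7,125 = $66,625.
Documented medical condition requiring ongoing local treatment (−25%): $66,625 × 0.75 = $49,968.75.
Age 65 or older (−25%): $49,968.75 × 0.75 = $37,476.56.
$37,476.56 is within the $700,000 maximum.
Rounded to the nearest dollar: $37,477.

$37,477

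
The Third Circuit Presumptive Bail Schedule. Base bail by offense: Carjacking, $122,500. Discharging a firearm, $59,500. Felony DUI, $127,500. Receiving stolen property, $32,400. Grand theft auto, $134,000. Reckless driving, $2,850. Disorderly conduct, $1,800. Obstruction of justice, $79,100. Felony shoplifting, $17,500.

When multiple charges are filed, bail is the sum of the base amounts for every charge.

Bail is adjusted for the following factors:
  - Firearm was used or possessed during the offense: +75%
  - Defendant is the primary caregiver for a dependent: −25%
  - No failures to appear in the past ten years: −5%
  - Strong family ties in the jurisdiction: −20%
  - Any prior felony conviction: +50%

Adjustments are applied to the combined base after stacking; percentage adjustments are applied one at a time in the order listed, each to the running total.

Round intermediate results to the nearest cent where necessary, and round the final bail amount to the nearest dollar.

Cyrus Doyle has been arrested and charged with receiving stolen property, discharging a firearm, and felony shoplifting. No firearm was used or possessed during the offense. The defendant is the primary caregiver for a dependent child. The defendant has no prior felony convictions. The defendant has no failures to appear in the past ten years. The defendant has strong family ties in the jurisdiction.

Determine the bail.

$62,358

Base amounts from the schedule: receiving stolen property $32,400; discharging a firearm $59,500; felony shoplifting $17,500.
Stacking rule: sum of all bases. $32,400 + $59,500 + $17,500 = $109,400.
Defendant is the primary caregiver for a dependent (−25%): $109,400 × 0.75 = $82,050.
No failures to appear in the past ten years (−5%): $82,050 × 0.95 = $77,947.50.
Strong family ties in the jurisdiction (−20%): $77,947.50 × 0.8 = $62,358.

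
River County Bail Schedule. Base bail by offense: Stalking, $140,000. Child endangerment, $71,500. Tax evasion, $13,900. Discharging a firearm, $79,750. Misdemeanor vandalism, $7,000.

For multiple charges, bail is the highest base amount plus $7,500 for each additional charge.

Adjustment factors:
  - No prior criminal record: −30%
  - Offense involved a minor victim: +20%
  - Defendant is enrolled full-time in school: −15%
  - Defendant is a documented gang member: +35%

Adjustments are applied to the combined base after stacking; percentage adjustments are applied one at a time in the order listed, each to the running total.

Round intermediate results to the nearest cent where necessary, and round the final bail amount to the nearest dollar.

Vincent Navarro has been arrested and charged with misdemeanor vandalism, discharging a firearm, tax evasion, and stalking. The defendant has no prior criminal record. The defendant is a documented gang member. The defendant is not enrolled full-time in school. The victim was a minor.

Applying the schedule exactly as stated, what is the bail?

Base amounts from the schedule: misdemeanor vandalism $7,000; discharging a firearm $79,750; tax evasion $13,900; stalking $140,000.
Stacking rule: highest base plus $7,500 per additional charge. Highest is stalking at $140,000; 3 additional charges → +$22,500. Combined base = $162,500.
No prior criminal record (−30%): $162,500 × 0.7 = $113,750.
Offense involved a minor victim (+20%): $113,750 × 1.2 = $136,500.
Defendant is a documented gang member (+35%): $136,500 × 1.35 = $184,275.

$184,275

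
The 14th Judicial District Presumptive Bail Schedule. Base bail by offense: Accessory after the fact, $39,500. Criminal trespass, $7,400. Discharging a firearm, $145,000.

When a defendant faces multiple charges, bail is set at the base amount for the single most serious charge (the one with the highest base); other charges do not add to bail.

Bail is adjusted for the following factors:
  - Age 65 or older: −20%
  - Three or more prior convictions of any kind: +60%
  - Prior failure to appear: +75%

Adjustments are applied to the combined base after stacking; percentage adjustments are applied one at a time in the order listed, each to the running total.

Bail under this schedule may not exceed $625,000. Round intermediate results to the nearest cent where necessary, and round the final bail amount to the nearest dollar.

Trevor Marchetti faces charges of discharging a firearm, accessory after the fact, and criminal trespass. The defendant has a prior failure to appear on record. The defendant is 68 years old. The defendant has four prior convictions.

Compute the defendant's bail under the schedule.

$324,800

Base amounts from the schedule: discharging a firearm $145,000; accessory after the fact $39,500; criminal trespass $7,400.
Stacking rule: use the highest base only. Highest is discharging a firearm at $145,000. Combined base = $145,000.
Age 65 or older (−20%): $145,000 × 0.8 = $116,000.
Three or more prior convictions of any kind (+60%): $116,000 × 1.6 = $185,600.
Prior failure to appear (+75%): $185,600 × 1.75 = $324,800.
$324,800 is within the $625,000 maximum.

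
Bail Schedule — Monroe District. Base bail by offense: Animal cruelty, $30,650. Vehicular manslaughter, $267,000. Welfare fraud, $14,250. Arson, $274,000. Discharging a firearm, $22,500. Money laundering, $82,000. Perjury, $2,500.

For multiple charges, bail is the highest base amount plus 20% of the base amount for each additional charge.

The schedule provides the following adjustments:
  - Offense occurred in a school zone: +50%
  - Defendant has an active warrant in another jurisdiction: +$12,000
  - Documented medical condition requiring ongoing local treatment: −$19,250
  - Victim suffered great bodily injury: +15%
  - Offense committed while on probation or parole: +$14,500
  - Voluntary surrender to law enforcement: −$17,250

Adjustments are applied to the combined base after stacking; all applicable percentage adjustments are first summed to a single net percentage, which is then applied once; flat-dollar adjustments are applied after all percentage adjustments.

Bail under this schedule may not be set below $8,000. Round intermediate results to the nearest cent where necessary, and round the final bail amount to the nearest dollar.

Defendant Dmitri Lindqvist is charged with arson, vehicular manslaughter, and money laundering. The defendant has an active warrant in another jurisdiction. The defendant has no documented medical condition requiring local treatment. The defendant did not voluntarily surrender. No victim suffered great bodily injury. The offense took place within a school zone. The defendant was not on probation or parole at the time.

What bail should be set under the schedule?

Base amounts from the schedule: arson $274,000; vehicular manslaughter $267,000; money laundering $82,000.
Stacking rule: highest base plus 20% of each additional charge. Highest is arson at $274,000. Additional: $267,000 × 20% = $53,400; $82,000 × 20% = $16,400. Combined base = $274,000 + $69,800 = $343,800.
Offense occurred in a school zone (+50%): $343,800 × 1.5 = $515,700.
Defendant has an active warrant in another jurisdiction (+$12,000 flat): $515,700 + $12,000 = $527,700.
$527,700 is at or above the $8,000 minimum.

$527,700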